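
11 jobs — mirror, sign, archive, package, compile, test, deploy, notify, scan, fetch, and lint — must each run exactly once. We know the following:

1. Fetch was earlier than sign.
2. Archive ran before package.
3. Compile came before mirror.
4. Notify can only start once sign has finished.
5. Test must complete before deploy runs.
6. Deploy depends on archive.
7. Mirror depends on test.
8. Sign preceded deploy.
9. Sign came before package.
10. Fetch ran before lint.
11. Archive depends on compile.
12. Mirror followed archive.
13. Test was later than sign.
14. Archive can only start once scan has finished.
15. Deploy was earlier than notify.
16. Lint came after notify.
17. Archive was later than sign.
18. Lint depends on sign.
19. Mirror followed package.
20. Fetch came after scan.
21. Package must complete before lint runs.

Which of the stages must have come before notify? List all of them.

archive, compile, deploy, fetch, scan, sign, test

Directly stated before notify: deploy and sign.
Archive reaches notify via archive → deploy → notify.
Compile reaches notify via compile → archive → deploy → notify.
Fetch reaches notify via fetch → sign → notify.
Likewise scan and test each reach notify by chaining the stated constraints.
No chain forces lint (or any of the others) ahead of notify.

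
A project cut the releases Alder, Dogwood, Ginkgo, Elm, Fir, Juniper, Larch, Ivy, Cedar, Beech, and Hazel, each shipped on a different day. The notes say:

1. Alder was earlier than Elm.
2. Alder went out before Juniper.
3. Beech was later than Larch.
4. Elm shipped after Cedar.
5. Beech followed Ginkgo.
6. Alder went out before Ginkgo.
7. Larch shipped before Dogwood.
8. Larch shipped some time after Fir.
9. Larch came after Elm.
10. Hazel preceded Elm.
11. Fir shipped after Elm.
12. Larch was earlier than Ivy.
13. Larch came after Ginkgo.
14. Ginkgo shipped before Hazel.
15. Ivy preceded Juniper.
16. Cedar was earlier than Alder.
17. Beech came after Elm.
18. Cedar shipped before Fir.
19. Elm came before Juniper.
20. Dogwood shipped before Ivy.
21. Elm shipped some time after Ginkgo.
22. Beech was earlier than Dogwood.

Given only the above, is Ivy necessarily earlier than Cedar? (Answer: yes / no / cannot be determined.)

Tracing the constraints gives Cedar → Elm → Larch → Ivy, so Cedar must come before Ivy.
That means Ivy cannot be before Cedar.

no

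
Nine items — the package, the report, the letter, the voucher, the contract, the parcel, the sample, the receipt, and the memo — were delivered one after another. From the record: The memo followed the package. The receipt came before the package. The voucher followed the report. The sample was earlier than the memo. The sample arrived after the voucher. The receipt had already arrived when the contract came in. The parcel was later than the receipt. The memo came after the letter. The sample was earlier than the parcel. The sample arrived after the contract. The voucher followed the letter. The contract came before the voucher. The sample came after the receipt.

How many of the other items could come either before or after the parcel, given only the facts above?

Forced before the parcel: the contract, the letter, the receipt, the report, the sample, and the voucher.
That leaves the memo and the package with no forced order relative to the parcel — 2.

2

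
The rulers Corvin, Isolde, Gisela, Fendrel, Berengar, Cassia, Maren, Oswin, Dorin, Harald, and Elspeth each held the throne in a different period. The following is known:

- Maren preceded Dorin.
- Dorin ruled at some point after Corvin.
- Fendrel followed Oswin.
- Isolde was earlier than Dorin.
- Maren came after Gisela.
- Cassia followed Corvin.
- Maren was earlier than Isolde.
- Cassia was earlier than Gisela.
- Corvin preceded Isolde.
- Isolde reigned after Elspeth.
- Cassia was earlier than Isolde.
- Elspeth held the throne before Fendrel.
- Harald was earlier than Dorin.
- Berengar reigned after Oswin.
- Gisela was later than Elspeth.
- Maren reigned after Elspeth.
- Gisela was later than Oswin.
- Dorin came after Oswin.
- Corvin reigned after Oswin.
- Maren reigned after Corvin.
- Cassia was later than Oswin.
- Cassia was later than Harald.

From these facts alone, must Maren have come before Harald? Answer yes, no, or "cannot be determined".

no

Tracing the constraints gives Harald → Cassia → Gisela → Maren, so Harald must come before Maren.
That means Maren cannot be before Harald.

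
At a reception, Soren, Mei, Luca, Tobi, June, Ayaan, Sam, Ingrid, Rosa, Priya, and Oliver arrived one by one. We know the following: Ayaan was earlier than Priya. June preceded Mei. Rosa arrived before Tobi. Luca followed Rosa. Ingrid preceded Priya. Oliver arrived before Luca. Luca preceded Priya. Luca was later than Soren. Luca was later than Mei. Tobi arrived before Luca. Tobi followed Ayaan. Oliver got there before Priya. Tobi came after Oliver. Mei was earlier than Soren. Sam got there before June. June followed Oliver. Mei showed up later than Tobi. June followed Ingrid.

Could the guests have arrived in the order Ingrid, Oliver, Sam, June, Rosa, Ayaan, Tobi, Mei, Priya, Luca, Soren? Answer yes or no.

The constraints require Soren before Luca, but in the proposed sequence Luca appears ahead of Soren. That one violation is enough.

no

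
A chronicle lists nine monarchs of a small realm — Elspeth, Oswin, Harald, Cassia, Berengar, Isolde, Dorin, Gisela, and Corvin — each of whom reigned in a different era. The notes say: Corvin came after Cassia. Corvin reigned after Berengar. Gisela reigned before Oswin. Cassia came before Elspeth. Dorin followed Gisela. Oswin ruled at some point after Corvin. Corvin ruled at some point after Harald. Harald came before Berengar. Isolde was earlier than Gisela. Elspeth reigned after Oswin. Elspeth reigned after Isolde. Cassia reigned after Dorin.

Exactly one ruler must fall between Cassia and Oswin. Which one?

Tracing the constraints gives Cassia → Corvin → Oswin, so Corvin sits after Cassia and before Oswin.
No other ruler is forced both after Cassia and before Oswin.

Corvin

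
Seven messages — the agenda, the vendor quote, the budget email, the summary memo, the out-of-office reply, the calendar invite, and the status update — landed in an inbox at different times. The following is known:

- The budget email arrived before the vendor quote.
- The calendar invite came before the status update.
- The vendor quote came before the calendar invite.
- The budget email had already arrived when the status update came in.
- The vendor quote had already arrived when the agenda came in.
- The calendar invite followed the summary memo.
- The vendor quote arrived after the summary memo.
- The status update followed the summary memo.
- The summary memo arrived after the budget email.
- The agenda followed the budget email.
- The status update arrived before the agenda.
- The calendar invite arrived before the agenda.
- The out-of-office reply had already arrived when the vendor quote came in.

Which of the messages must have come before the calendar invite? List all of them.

the budget email, the out-of-office reply, the summary memo, the vendor quote

Directly stated before the calendar invite: the summary memo and the vendor quote.
The budget email reaches the calendar invite via the budget email → the vendor quote → the calendar invite.
The out-of-office reply reaches the calendar invite via the out-of-office reply → the vendor quote → the calendar invite.
No chain forces the agenda (or any of the others) ahead of the calendar invite.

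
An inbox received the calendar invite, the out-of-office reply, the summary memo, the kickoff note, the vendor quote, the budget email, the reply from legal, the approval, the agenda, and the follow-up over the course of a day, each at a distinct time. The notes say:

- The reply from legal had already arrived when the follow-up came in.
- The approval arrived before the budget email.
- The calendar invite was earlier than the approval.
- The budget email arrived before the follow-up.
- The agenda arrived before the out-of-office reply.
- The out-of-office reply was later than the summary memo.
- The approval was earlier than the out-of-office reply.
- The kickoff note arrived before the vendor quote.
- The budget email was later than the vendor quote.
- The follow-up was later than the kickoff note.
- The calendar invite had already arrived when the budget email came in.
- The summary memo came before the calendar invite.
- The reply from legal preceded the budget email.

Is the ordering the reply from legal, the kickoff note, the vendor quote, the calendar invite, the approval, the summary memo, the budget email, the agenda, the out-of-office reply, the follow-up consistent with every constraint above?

The constraints require the summary memo before the calendar invite, but in the proposed sequence the calendar invite appears ahead of the summary memo. That one violation is enough.

no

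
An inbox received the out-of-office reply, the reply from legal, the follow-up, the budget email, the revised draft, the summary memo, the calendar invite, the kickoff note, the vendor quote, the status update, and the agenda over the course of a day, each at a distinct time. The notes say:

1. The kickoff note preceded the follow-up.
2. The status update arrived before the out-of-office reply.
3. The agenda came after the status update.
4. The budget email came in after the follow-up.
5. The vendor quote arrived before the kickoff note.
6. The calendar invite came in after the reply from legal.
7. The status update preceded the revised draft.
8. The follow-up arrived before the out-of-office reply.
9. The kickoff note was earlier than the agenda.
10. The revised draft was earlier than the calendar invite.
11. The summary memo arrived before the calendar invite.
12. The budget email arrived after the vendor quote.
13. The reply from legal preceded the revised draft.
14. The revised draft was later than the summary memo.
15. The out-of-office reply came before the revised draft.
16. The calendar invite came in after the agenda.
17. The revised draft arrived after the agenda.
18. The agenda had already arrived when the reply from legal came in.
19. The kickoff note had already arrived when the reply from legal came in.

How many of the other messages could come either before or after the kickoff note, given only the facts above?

Forced before the kickoff note: the vendor quote; forced after the kickoff note: the agenda, the budget email, the calendar invite, the follow-up, the out-of-office reply, the reply from legal, and the revised draft.
That leaves the status update and the summary memo with no forced order relative to the kickoff note — 2.

2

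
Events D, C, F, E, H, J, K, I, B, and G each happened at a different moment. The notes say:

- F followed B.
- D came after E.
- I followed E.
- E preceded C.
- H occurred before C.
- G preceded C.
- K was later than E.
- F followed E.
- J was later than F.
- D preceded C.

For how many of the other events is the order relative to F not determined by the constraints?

6

Forced before F: B and E; forced after F: J.
That leaves C, D, G, H, I, and K with no forced order relative to F — 6.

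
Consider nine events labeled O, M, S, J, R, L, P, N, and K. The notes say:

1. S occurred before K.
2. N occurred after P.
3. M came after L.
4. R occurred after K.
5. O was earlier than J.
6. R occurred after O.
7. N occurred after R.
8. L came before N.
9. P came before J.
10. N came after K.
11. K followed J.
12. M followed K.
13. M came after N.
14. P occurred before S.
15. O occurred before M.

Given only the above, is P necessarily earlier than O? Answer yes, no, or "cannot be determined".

cannot be determined

No chain of stated constraints runs from P to O, and none runs from O to P either.
So the relative order of P and O is not fixed by the given facts.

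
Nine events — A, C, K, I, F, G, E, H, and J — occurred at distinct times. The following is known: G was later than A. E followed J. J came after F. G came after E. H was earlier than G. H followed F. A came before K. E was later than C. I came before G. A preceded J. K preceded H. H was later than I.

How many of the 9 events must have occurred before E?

4

Directly stated before E: C and J.
A reaches E via A → J → E.
F reaches E via F → J → E.
That's A, C, F, and J — 4 in all.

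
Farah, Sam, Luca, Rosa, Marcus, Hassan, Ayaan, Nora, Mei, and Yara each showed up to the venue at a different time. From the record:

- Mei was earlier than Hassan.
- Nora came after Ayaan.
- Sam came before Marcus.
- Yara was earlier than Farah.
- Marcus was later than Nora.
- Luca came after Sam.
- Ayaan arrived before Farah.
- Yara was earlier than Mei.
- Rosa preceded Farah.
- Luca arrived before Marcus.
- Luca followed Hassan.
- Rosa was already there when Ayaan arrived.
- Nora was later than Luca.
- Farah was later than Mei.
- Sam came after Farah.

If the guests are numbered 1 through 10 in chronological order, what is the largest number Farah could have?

6

Farah must come before Luca, Marcus, Nora, and Sam — 4 guests forced after them.
Everything else can be placed before Farah in some valid order, so Farah can sit as late as position 10 − 4 = 6.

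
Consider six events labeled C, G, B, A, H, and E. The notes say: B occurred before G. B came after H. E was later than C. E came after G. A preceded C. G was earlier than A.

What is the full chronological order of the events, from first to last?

The constraints fix every adjacent pair, so only one ordering works:
H → B → G → A → C → E.

H, B, G, A, C, E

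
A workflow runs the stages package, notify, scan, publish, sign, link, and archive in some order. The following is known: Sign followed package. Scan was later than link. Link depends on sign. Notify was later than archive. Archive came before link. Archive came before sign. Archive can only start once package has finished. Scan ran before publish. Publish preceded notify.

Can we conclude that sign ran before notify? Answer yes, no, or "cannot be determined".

Chain the constraints: sign → link → scan → publish → notify. Each link is directly stated, so sign comes before notify.

yes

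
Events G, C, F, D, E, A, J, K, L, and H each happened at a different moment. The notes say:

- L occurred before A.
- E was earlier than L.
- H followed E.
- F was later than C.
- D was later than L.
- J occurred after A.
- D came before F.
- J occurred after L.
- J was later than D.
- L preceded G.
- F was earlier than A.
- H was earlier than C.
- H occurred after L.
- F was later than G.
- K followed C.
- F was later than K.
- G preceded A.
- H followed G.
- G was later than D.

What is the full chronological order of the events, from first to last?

The constraints fix every adjacent pair, so only one ordering works:
E → L → D → G → H → C → K → F → A → J.

E, L, D, G, H, C, K, F, A, J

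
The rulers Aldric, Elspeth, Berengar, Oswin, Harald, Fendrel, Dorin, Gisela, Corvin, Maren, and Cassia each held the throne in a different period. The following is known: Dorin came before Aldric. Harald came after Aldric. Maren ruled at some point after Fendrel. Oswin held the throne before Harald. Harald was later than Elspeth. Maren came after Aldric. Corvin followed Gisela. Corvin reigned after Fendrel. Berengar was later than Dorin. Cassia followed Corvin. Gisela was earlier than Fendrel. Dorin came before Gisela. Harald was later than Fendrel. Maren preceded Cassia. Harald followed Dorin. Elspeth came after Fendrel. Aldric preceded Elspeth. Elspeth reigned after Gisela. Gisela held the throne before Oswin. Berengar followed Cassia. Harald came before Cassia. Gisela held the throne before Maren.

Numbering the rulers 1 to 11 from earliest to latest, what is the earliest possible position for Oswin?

Dorin and Gisela must both come before Oswin — 2 forced predecessors.
Nothing else is forced ahead of Oswin, so their earliest slot is position 2 + 1 = 3.

3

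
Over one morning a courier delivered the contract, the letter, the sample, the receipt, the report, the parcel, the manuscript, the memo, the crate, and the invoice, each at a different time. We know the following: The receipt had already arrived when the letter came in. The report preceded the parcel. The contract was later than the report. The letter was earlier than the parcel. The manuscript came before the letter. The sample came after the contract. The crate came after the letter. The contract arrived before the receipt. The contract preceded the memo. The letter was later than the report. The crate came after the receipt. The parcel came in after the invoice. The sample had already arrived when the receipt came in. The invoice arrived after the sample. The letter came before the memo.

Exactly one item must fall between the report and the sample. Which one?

the contract

Tracing the constraints gives the report → the contract → the sample, so the contract sits after the report and before the sample.
No other item is forced both after the report and before the sample.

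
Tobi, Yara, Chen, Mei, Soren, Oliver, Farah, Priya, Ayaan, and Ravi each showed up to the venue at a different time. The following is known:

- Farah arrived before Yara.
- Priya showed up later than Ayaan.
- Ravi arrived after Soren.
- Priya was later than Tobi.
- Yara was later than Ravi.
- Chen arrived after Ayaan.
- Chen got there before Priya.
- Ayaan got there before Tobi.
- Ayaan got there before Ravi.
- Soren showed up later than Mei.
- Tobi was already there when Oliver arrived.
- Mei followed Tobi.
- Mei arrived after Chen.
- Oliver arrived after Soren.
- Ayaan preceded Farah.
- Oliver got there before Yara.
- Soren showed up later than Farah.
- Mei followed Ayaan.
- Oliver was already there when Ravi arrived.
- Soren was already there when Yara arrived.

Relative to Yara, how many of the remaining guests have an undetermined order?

1

Forced before Yara: Ayaan, Chen, Farah, Mei, Oliver, Ravi, Soren, and Tobi.
That leaves Priya with no forced order relative to Yara — 1.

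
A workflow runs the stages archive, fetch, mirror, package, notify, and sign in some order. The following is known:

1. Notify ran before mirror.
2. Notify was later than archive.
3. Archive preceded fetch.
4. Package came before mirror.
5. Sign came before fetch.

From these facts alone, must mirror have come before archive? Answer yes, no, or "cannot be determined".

no

Tracing the constraints gives archive → notify → mirror, so archive must come before mirror.
That means mirror cannot be before archive.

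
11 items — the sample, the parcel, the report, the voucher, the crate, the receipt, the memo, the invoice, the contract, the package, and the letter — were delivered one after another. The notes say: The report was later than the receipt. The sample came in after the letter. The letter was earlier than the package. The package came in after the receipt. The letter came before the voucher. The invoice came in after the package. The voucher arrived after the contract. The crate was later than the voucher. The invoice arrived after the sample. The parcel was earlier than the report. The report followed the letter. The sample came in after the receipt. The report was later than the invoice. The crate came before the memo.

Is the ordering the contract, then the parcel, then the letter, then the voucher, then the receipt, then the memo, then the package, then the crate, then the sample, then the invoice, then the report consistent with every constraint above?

no

The constraints require the crate before the memo, but in the proposed sequence the memo appears ahead of the crate. That one violation is enough.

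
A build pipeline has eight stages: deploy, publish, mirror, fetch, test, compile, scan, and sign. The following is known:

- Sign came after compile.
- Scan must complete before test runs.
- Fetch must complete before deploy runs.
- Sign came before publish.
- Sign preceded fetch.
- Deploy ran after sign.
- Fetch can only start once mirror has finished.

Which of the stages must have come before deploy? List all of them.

Directly stated before deploy: fetch and sign.
Compile reaches deploy via compile → sign → deploy.
Mirror reaches deploy via mirror → fetch → deploy.
No chain forces scan (or any of the others) ahead of deploy.

compile, fetch, mirror, sign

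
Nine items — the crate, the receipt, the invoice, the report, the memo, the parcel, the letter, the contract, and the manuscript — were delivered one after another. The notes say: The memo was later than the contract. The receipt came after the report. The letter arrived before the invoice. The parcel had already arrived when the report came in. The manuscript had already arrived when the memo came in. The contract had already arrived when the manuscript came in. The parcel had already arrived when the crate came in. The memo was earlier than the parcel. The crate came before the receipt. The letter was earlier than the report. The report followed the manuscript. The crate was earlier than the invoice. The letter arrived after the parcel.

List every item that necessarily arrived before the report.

the contract, the letter, the manuscript, the memo, the parcel

Directly stated before the report: the letter, the manuscript, and the parcel.
The contract reaches the report via the contract → the manuscript → the report.
The memo reaches the report via the memo → the parcel → the report.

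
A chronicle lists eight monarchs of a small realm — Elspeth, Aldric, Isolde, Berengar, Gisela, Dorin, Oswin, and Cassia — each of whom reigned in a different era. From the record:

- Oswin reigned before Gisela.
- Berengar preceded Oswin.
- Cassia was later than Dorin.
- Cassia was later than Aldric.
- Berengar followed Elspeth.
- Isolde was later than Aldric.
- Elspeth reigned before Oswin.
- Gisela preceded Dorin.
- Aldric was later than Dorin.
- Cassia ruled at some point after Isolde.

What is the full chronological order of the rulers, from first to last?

The constraints fix every adjacent pair, so only one ordering works:
Elspeth → Berengar → Oswin → Gisela → Dorin → Aldric → Isolde → Cassia.

Elspeth, Berengar, Oswin, Gisela, Dorin, Aldric, Isolde, Cassia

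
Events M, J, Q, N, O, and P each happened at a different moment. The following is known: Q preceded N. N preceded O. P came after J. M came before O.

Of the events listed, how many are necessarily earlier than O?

3

Directly stated before O: M and N.
Q reaches O via Q → N → O.
That's M, N, and Q — 3 in all.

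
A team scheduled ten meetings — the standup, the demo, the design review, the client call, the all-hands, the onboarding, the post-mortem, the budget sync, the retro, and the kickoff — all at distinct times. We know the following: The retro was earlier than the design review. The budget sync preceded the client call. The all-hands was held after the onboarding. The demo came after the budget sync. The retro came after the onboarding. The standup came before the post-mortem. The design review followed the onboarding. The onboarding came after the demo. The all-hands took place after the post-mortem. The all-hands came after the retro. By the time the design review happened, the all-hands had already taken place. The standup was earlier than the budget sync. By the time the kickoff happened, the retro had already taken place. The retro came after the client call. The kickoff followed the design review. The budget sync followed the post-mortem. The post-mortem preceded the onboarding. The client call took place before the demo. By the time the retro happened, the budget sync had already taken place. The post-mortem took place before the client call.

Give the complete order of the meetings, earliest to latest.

the standup, the post-mortem, the budget sync, the client call, the demo, the onboarding, the retro, the all-hands, the design review, the kickoff

The constraints fix every adjacent pair, so only one ordering works:
the standup → the post-mortem → the budget sync → the client call → the demo → the onboarding → the retro → the all-hands → the design review → the kickoff.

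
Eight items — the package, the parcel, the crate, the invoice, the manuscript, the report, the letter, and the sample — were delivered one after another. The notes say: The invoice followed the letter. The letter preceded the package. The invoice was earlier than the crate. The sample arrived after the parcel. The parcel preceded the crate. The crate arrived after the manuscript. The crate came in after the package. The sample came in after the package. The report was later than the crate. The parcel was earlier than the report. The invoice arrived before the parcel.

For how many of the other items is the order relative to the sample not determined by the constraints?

3

Forced before the sample: the invoice, the letter, the package, and the parcel.
That leaves the crate, the manuscript, and the report with no forced order relative to the sample — 3.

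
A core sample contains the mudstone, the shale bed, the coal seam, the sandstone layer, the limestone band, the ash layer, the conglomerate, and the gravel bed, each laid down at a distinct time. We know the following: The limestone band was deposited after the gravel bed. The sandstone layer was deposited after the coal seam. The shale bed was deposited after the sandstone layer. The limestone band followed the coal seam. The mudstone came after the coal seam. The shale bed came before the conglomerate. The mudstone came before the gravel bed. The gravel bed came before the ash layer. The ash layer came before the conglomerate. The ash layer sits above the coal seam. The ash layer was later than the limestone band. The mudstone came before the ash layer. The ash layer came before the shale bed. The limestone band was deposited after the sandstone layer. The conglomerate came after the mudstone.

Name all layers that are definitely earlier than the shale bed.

the ash layer, the coal seam, the gravel bed, the limestone band, the mudstone, the sandstone layer

Directly stated before the shale bed: the ash layer and the sandstone layer.
The coal seam reaches the shale bed via the coal seam → the sandstone layer → the shale bed.
The gravel bed reaches the shale bed via the gravel bed → the ash layer → the shale bed.
The limestone band reaches the shale bed via the limestone band → the ash layer → the shale bed.
Likewise the mudstone reaches the shale bed by chaining the stated constraints.
No chain forces the conglomerate ahead of the shale bed.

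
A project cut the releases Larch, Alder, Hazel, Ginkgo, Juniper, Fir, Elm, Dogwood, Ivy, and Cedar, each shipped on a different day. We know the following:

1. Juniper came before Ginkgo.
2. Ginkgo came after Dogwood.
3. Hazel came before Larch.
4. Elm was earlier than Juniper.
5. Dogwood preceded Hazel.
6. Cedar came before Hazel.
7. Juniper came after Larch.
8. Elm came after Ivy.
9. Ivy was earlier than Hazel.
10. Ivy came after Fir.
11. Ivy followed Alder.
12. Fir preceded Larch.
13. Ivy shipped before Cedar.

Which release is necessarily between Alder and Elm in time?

Tracing the constraints gives Alder → Ivy → Elm, so Ivy sits after Alder and before Elm.
No other release is forced both after Alder and before Elm.

Ivy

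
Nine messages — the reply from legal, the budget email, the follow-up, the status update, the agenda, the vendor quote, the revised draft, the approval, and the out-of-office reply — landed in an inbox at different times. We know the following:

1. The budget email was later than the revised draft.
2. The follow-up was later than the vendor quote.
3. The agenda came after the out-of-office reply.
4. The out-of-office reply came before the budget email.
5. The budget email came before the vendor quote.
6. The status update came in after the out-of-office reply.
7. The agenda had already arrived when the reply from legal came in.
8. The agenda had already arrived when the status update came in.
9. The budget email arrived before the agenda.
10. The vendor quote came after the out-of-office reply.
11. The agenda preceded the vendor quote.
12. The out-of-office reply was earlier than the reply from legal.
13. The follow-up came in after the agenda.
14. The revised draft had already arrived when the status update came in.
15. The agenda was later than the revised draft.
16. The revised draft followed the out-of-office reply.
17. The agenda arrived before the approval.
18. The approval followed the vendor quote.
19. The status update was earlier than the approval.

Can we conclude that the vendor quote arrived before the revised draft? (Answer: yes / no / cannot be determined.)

no

Tracing the constraints gives the revised draft → the agenda → the vendor quote, so the revised draft must come before the vendor quote.
That means the vendor quote cannot be before the revised draft.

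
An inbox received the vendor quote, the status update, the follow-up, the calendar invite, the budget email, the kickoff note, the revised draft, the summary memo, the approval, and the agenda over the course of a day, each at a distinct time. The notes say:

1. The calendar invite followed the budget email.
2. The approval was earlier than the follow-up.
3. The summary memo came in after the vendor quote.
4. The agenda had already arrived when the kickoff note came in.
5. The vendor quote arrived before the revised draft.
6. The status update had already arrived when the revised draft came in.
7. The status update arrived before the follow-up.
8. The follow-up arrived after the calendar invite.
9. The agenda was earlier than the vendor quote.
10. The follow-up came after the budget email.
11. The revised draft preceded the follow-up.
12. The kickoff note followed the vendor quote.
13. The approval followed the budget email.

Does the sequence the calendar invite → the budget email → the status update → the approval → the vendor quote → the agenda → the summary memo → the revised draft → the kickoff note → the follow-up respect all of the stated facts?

no

The constraints require the agenda before the vendor quote, but in the proposed sequence the vendor quote appears ahead of the agenda. That one violation is enough.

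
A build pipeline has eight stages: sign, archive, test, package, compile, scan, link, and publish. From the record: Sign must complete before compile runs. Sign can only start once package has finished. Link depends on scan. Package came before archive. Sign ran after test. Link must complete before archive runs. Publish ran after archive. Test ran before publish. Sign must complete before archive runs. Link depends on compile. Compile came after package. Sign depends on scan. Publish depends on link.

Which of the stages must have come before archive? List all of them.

Directly stated before archive: link, package, and sign.
Compile reaches archive via compile → link → archive.
Scan reaches archive via scan → link → archive.
Test reaches archive via test → sign → archive.
No chain forces publish ahead of archive.

compile, link, package, scan, sign, test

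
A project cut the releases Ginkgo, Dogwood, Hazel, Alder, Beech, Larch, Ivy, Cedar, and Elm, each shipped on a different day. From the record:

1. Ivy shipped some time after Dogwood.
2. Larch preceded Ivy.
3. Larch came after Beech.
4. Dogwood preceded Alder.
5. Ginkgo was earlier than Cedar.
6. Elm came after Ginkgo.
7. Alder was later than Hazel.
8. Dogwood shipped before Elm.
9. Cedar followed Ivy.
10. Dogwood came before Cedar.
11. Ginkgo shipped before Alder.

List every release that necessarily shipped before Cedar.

Directly stated before Cedar: Dogwood, Ginkgo, and Ivy.
Beech reaches Cedar via Beech → Larch → Ivy → Cedar.
Larch reaches Cedar via Larch → Ivy → Cedar.
No chain forces Elm (or any of the others) ahead of Cedar.

Beech, Dogwood, Ginkgo, Ivy, Larch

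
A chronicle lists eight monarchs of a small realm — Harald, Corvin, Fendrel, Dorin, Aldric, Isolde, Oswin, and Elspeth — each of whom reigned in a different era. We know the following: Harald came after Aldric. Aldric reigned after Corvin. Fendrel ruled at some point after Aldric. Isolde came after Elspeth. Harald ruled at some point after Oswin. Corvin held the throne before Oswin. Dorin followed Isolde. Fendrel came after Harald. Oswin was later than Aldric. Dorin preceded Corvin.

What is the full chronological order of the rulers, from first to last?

Elspeth, Isolde, Dorin, Corvin, Aldric, Oswin, Harald, Fendrel

The constraints fix every adjacent pair, so only one ordering works:
Elspeth → Isolde → Dorin → Corvin → Aldric → Oswin → Harald → Fendrel.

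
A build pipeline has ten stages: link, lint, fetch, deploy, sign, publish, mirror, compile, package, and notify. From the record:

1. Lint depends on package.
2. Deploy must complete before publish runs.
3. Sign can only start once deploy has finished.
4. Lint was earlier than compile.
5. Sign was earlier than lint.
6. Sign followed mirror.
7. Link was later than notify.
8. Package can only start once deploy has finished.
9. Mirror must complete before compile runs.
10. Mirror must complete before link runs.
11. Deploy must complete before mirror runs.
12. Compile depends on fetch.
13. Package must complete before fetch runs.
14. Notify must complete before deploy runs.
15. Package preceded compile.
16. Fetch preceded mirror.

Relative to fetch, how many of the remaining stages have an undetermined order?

1

Forced before fetch: deploy, notify, and package; forced after fetch: compile, link, lint, mirror, and sign.
That leaves publish with no forced order relative to fetch — 1.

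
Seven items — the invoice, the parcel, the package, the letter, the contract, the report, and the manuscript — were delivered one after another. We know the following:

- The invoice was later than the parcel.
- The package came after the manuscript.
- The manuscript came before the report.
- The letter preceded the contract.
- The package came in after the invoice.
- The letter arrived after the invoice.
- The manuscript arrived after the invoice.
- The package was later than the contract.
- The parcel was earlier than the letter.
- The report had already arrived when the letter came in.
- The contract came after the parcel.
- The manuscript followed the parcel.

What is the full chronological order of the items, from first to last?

the parcel, the invoice, the manuscript, the report, the letter, the contract, the package

The constraints fix every adjacent pair, so only one ordering works:
the parcel → the invoice → the manuscript → the report → the letter → the contract → the package.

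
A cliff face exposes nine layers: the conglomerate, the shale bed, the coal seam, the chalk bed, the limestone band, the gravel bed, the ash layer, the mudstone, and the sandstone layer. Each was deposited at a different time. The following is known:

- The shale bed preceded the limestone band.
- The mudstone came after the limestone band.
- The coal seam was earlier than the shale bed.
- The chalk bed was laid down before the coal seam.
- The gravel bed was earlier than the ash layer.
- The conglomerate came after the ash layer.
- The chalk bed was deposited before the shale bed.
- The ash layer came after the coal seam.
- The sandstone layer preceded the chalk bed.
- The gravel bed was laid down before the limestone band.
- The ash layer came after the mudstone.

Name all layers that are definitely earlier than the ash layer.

the chalk bed, the coal seam, the gravel bed, the limestone band, the mudstone, the sandstone layer, the shale bed

Directly stated before the ash layer: the coal seam, the gravel bed, and the mudstone.
The chalk bed reaches the ash layer via the chalk bed → the coal seam → the ash layer.
The limestone band reaches the ash layer via the limestone band → the mudstone → the ash layer.
The sandstone layer reaches the ash layer via the sandstone layer → the chalk bed → the coal seam → the ash layer.
Likewise the shale bed reaches the ash layer by chaining the stated constraints.
No chain forces the conglomerate ahead of the ash layer.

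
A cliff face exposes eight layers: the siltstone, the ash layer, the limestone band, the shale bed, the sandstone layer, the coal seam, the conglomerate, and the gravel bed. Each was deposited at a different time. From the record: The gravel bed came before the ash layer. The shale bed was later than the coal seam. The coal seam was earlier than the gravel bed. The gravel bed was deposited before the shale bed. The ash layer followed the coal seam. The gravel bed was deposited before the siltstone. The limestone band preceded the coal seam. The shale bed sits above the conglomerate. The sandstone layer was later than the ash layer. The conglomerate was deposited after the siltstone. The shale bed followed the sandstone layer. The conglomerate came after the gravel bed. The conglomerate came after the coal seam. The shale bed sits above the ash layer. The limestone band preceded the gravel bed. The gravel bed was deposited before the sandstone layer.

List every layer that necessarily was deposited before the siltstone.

the coal seam, the gravel bed, the limestone band

Directly stated before the siltstone: the gravel bed.
The coal seam reaches the siltstone via the coal seam → the gravel bed → the siltstone.
The limestone band reaches the siltstone via the limestone band → the gravel bed → the siltstone.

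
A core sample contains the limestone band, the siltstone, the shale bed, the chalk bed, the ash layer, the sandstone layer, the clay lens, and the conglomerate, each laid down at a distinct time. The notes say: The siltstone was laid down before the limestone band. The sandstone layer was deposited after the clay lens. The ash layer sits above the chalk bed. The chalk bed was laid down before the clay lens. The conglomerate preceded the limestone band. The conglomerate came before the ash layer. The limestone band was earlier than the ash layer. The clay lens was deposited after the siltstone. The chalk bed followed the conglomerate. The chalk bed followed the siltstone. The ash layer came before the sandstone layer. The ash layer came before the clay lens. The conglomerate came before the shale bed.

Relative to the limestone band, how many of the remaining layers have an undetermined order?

Forced before the limestone band: the conglomerate and the siltstone; forced after the limestone band: the ash layer, the clay lens, and the sandstone layer.
That leaves the chalk bed and the shale bed with no forced order relative to the limestone band — 2.

2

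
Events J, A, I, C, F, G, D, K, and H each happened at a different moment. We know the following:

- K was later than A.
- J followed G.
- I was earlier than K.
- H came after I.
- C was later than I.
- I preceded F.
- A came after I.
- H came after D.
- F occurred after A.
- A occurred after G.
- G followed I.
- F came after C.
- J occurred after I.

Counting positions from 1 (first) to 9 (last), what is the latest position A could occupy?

7

A must come before F and K — 2 events forced after it.
Everything else can be placed before A in some valid order, so A can sit as late as position 9 − 2 = 7.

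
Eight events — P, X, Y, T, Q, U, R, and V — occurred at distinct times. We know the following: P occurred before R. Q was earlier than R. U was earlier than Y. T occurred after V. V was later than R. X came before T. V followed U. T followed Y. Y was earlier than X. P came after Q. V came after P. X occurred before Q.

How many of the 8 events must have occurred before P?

Directly stated before P: Q.
U reaches P via U → Y → X → Q → P.
X reaches P via X → Q → P.
Y reaches P via Y → X → Q → P.
No chain forces T (or any of the others) ahead of P.
That's Q, U, X, and Y — 4 in all.

4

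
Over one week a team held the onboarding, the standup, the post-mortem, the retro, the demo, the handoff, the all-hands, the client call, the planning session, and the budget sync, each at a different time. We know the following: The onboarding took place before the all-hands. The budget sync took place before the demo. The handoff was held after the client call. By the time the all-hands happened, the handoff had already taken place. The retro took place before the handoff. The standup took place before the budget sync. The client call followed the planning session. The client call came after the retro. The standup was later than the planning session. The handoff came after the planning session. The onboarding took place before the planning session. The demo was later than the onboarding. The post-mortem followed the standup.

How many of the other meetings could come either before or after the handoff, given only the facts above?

4

Forced before the handoff: the client call, the onboarding, the planning session, and the retro; forced after the handoff: the all-hands.
That leaves the budget sync, the demo, the post-mortem, and the standup with no forced order relative to the handoff — 4.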